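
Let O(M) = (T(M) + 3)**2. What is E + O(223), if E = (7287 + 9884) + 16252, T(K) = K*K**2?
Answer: 122978562818323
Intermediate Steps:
T(K) = K**3
O(M) = (3 + M**3)**2 (O(M) = (M**3 + 3)**2 = (3 + M**3)**2)
E = 33423 (E = 17171 + 16252 = 33423)
E + O(223) = 33423 + (3 + 223**3)**2 = 33423 + (3 + 11089567)**2 = 33423 + 11089570**2 = 33423 + 122978562784900 = 122978562818323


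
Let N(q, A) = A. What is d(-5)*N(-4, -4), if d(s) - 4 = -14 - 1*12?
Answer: 88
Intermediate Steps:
d(s) = -22 (d(s) = 4 + (-14 - 1*12) = 4 + (-14 - 12) = 4 - 26 = -22)
d(-5)*N(-4, -4) = -22*(-4) = 88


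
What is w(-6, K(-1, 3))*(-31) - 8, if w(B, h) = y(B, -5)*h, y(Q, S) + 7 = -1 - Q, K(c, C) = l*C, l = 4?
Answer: 736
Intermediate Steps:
K(c, C) = 4*C
y(Q, S) = -8 - Q (y(Q, S) = -7 + (-1 - Q) = -8 - Q)
w(B, h) = h*(-8 - B) (w(B, h) = (-8 - B)*h = h*(-8 - B))
w(-6, K(-1, 3))*(-31) - 8 = -4*3*(8 - 6)*(-31) - 8 = -1*12*2*(-31) - 8 = -24*(-31) - 8 = 744 - 8 = 736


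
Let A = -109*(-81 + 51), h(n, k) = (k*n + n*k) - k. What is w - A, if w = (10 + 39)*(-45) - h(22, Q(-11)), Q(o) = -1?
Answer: -5432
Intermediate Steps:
h(n, k) = -k + 2*k*n (h(n, k) = (k*n + k*n) - k = 2*k*n - k = -k + 2*k*n)
A = 3270 (A = -109*(-30) = 3270)
w = -2162 (w = (10 + 39)*(-45) - (-1)*(-1 + 2*22) = 49*(-45) - (-1)*(-1 + 44) = -2205 - (-1)*43 = -2205 - 1*(-43) = -2205 + 43 = -2162)
w - A = -2162 - 1*3270 = -2162 - 3270 = -5432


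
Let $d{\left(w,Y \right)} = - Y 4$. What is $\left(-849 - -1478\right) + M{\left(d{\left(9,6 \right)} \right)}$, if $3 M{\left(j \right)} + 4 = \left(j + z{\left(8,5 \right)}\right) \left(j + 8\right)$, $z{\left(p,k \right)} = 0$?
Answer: $\frac{2267}{3} \approx 755.67$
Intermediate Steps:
$d{\left(w,Y \right)} = - 4 Y$
$M{\left(j \right)} = - \frac{4}{3} + \frac{j \left(8 + j\right)}{3}$ ($M{\left(j \right)} = - \frac{4}{3} + \frac{\left(j + 0\right) \left(j + 8\right)}{3} = - \frac{4}{3} + \frac{j \left(8 + j\right)}{3}$)
$\left(-849 - -1478\right) + M{\left(d{\left(9,6 \right)} \right)} = \left(-849 - -1478\right) + \left(- \frac{4}{3} + \frac{\left(\left(-4\right) 6\right)^{2}}{3} + \frac{8 \left(\left(-4\right) 6\right)}{3}\right) = \left(-849 + 1478\right) + \left(- \frac{4}{3} + \frac{\left(-24\right)^{2}}{3} + \frac{8}{3} \left(-24\right)\right) = 629 - - \frac{380}{3} = 629 + \frac{380}{3} = \frac{2267}{3}$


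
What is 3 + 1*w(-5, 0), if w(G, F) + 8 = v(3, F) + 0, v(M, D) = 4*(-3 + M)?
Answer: -5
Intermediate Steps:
v(M, D) = -12 + 4*M
w(G, F) = -8 (w(G, F) = -8 + ((-12 + 4*3) + 0) = -8 + ((-12 + 12) + 0) = -8 + (0 + 0) = -8 + 0 = -8)
3 + 1*w(-5, 0) = 3 + 1*(-8) = 3 - 8 = -5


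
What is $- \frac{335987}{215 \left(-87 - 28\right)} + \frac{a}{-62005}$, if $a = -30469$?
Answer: $\frac{4317243992}{306614725} \approx 14.08$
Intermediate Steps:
$- \frac{335987}{215 \left(-87 - 28\right)} + \frac{a}{-62005} = - \frac{335987}{215 \left(-87 - 28\right)} - \frac{30469}{-62005} = - \frac{335987}{215 \left(-115\right)} - - \frac{30469}{62005} = - \frac{335987}{-24725} + \frac{30469}{62005} = \left(-335987\right) \left(- \frac{1}{24725}\right) + \frac{30469}{62005} = \frac{335987}{24725} + \frac{30469}{62005} = \frac{4317243992}{306614725}$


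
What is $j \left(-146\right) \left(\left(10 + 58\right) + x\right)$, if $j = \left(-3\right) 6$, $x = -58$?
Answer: $26280$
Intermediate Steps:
$j = -18$
$j \left(-146\right) \left(\left(10 + 58\right) + x\right) = \left(-18\right) \left(-146\right) \left(\left(10 + 58\right) - 58\right) = 2628 \left(68 - 58\right) = 2628 \cdot 10 = 26280$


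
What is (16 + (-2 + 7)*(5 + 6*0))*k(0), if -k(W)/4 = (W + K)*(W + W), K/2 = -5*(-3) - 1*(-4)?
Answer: 0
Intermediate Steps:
K = 38 (K = 2*(-5*(-3) - 1*(-4)) = 2*(15 + 4) = 2*19 = 38)
k(W) = -8*W*(38 + W) (k(W) = -4*(W + 38)*(W + W) = -4*(38 + W)*2*W = -8*W*(38 + W))
(16 + (-2 + 7)*(5 + 6*0))*k(0) = (16 + (-2 + 7)*(5 + 6*0))*(-8*0*(38 + 0)) = (16 + 5*(5 + 0))*(-8*0*38) = (16 + 5*5)*0 = (16 + 25)*0 = 41*0 = 0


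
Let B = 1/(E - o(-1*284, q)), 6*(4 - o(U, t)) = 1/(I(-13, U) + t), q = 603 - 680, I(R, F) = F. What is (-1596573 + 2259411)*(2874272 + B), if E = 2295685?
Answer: 9473386461337430904228/4972445045 ≈ 1.9052e+12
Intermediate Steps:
q = -77
o(U, t) = 4 - 1/(6*(U + t))
B = 2166/4972445045 (B = 1/(2295685 - (-⅙ + 4*(-1*284) + 4*(-77))/(-1*284 - 77)) = 1/(2295685 - (-⅙ + 4*(-284) - 308)/(-284 - 77)) = 1/(2295685 - (-⅙ - 1136 - 308)/(-361)) = 1/(2295685 - (-1)*(-8665)/(361*6)) = 1/(2295685 - 1*8665/2166) = 1/(2295685 - 8665/2166) = 1/(4972445045/2166) = 2166/4972445045 ≈ 4.3560e-7)
(-1596573 + 2259411)*(2874272 + B) = (-1596573 + 2259411)*(2874272 + 2166/4972445045) = 662838*(14292159564384406/4972445045) = 9473386461337430904228/4972445045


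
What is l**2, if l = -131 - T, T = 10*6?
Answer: 36481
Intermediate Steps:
T = 60
l = -191 (l = -131 - 1*60 = -131 - 60 = -191)
l**2 = (-191)**2 = 36481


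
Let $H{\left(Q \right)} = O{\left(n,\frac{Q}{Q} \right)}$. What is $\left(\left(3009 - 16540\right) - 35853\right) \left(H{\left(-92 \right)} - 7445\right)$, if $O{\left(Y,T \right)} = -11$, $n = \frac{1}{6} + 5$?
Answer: $368207104$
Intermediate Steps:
$n = \frac{31}{6}$ ($n = \frac{1}{6} + 5 = \frac{31}{6} \approx 5.1667$)
$H{\left(Q \right)} = -11$
$\left(\left(3009 - 16540\right) - 35853\right) \left(H{\left(-92 \right)} - 7445\right) = \left(\left(3009 - 16540\right) - 35853\right) \left(-11 - 7445\right) = \left(\left(3009 - 16540\right) - 35853\right) \left(-7456\right) = \left(-13531 - 35853\right) \left(-7456\right) = \left(-49384\right) \left(-7456\right) = 368207104$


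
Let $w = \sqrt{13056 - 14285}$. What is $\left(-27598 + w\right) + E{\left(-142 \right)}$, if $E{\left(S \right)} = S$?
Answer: $-27740 + i \sqrt{1229} \approx -27740.0 + 35.057 i$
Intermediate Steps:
$w = i \sqrt{1229}$ ($w = \sqrt{-1229} = i \sqrt{1229} \approx 35.057 i$)
$\left(-27598 + w\right) + E{\left(-142 \right)} = \left(-27598 + i \sqrt{1229}\right) - 142 = -27740 + i \sqrt{1229}$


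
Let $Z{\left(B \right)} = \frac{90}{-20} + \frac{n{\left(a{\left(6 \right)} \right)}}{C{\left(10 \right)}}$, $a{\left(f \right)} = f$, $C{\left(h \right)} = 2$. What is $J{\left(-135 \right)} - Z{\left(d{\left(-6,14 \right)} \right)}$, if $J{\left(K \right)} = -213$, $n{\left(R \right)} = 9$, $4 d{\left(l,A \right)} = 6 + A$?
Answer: $-213$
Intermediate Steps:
$d{\left(l,A \right)} = \frac{3}{2} + \frac{A}{4}$ ($d{\left(l,A \right)} = \frac{6 + A}{4} = \frac{3}{2} + \frac{A}{4}$)
$Z{\left(B \right)} = 0$ ($Z{\left(B \right)} = \frac{90}{-20} + \frac{9}{2} = 90 \left(- \frac{1}{20}\right) + 9 \cdot \frac{1}{2} = - \frac{9}{2} + \frac{9}{2} = 0$)
$J{\left(-135 \right)} - Z{\left(d{\left(-6,14 \right)} \right)} = -213 - 0 = -213 + 0 = -213$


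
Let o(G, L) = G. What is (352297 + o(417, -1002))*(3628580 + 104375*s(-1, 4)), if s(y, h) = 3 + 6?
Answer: 1611181679870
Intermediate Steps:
s(y, h) = 9
(352297 + o(417, -1002))*(3628580 + 104375*s(-1, 4)) = (352297 + 417)*(3628580 + 104375*9) = 352714*(3628580 + 939375) = 352714*4567955 = 1611181679870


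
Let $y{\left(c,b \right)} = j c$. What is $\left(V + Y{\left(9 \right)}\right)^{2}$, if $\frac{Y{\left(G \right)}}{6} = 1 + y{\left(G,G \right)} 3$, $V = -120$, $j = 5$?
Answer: $484416$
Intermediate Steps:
$y{\left(c,b \right)} = 5 c$
$Y{\left(G \right)} = 6 + 90 G$ ($Y{\left(G \right)} = 6 \left(1 + 5 G 3\right) = 6 \left(1 + 15 G\right) = 6 + 90 G$)
$\left(V + Y{\left(9 \right)}\right)^{2} = \left(-120 + \left(6 + 90 \cdot 9\right)\right)^{2} = \left(-120 + \left(6 + 810\right)\right)^{2} = \left(-120 + 816\right)^{2} = 696^{2} = 484416$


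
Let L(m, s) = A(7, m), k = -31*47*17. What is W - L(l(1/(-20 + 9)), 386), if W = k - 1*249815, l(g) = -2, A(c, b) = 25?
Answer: -274609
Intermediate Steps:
k = -24769 (k = -1457*17 = -24769)
L(m, s) = 25
W = -274584 (W = -24769 - 1*249815 = -24769 - 249815 = -274584)
W - L(l(1/(-20 + 9)), 386) = -274584 - 1*25 = -274584 - 25 = -274609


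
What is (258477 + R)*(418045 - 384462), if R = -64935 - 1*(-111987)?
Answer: 10260580407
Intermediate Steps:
R = 47052 (R = -64935 + 111987 = 47052)
(258477 + R)*(418045 - 384462) = (258477 + 47052)*(418045 - 384462) = 305529*33583 = 10260580407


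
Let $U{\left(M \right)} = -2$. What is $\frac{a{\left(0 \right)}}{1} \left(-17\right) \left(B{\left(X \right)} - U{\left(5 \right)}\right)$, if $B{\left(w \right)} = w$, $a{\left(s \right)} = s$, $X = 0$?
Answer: $0$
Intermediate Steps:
$\frac{a{\left(0 \right)}}{1} \left(-17\right) \left(B{\left(X \right)} - U{\left(5 \right)}\right) = \frac{0}{1} \left(-17\right) \left(0 - -2\right) = 0 \cdot 1 \left(-17\right) \left(0 + 2\right) = 0 \left(-17\right) 2 = 0 \cdot 2 = 0$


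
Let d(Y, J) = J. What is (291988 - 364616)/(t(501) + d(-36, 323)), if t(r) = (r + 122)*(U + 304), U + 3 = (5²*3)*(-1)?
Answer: -72628/141121 ≈ -0.51465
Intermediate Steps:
U = -78 (U = -3 + (5²*3)*(-1) = -3 + (25*3)*(-1) = -3 + 75*(-1) = -3 - 75 = -78)
t(r) = 27572 + 226*r (t(r) = (r + 122)*(-78 + 304) = (122 + r)*226 = 27572 + 226*r)
(291988 - 364616)/(t(501) + d(-36, 323)) = (291988 - 364616)/((27572 + 226*501) + 323) = -72628/((27572 + 113226) + 323) = -72628/(140798 + 323) = -72628/141121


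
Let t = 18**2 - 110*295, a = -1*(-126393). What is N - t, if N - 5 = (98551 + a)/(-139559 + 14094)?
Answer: 4031090971/125465 ≈ 32129.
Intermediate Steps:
a = 126393
t = -32126 (t = 324 - 32450 = -32126)
N = 402381/125465 (N = 5 + (98551 + 126393)/(-139559 + 14094) = 5 + 224944/(-125465) = 5 + 224944*(-1/125465) = 5 - 224944/125465 = 402381/125465 ≈ 3.2071)
N - t = 402381/125465 - 1*(-32126) = 402381/125465 + 32126 = 4031090971/125465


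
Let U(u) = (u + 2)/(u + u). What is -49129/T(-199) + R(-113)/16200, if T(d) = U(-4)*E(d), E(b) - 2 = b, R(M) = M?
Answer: 3183536939/3191400 ≈ 997.54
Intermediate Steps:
U(u) = (2 + u)/(2*u) (U(u) = (2 + u)/((2*u)) = (2 + u)*(1/(2*u)) = (2 + u)/(2*u))
E(b) = 2 + b
T(d) = ½ + d/4 (T(d) = ((½)*(2 - 4)/(-4))*(2 + d) = ((½)*(-¼)*(-2))*(2 + d) = (2 + d)/4 = ½ + d/4)
-49129/T(-199) + R(-113)/16200 = -49129/(½ + (¼)*(-199)) - 113/16200 = -49129/(½ - 199/4) - 113*1/16200 = -49129/(-197/4) - 113/16200 = -49129*(-4/197) - 113/16200 = 196516/197 - 113/16200 = 3183536939/3191400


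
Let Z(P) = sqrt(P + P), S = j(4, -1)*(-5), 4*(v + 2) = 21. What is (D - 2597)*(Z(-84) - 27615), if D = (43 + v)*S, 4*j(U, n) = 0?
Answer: 71716155 - 5194*I*sqrt(42) ≈ 7.1716e+7 - 33661.0*I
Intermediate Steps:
v = 13/4 (v = -2 + (1/4)*21 = -2 + 21/4 = 13/4 ≈ 3.2500)
j(U, n) = 0 (j(U, n) = (1/4)*0 = 0)
S = 0 (S = 0*(-5) = 0)
D = 0 (D = (43 + 13/4)*0 = (185/4)*0 = 0)
Z(P) = sqrt(2)*sqrt(P) (Z(P) = sqrt(2*P) = sqrt(2)*sqrt(P))
(D - 2597)*(Z(-84) - 27615) = (0 - 2597)*(sqrt(2)*sqrt(-84) - 27615) = -2597*(sqrt(2)*(2*I*sqrt(21)) - 27615) = -2597*(2*I*sqrt(42) - 27615) = -2597*(-27615 + 2*I*sqrt(42)) = 71716155 - 5194*I*sqrt(42)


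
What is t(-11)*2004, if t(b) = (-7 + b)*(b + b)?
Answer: 793584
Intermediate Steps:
t(b) = 2*b*(-7 + b) (t(b) = (-7 + b)*(2*b) = 2*b*(-7 + b))
t(-11)*2004 = (2*(-11)*(-7 - 11))*2004 = (2*(-11)*(-18))*2004 = 396*2004 = 793584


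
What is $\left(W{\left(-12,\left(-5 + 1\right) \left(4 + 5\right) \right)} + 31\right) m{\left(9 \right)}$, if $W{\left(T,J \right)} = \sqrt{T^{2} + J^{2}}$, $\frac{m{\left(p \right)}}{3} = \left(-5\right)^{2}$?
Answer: $2325 + 900 \sqrt{10} \approx 5171.0$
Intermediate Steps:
$m{\left(p \right)} = 75$ ($m{\left(p \right)} = 3 \left(-5\right)^{2} = 3 \cdot 25 = 75$)
$W{\left(T,J \right)} = \sqrt{J^{2} + T^{2}}$
$\left(W{\left(-12,\left(-5 + 1\right) \left(4 + 5\right) \right)} + 31\right) m{\left(9 \right)} = \left(\sqrt{\left(\left(-5 + 1\right) \left(4 + 5\right)\right)^{2} + \left(-12\right)^{2}} + 31\right) 75 = \left(\sqrt{\left(\left(-4\right) 9\right)^{2} + 144} + 31\right) 75 = \left(\sqrt{\left(-36\right)^{2} + 144} + 31\right) 75 = \left(\sqrt{1296 + 144} + 31\right) 75 = \left(\sqrt{1440} + 31\right) 75 = \left(12 \sqrt{10} + 31\right) 75 = \left(31 + 12 \sqrt{10}\right) 75 = 2325 + 900 \sqrt{10}$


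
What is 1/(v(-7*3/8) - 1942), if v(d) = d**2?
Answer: -64/123847 ≈ -0.00051677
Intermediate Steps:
1/(v(-7*3/8) - 1942) = 1/((-7*3/8)**2 - 1942) = 1/((-21*1/8)**2 - 1942) = 1/((-21/8)**2 - 1942) = 1/(441/64 - 1942) = 1/(-123847/64) = -64/123847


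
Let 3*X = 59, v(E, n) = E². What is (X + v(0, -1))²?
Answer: 3481/9 ≈ 386.78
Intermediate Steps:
X = 59/3 (X = (⅓)*59 = 59/3 ≈ 19.667)
(X + v(0, -1))² = (59/3 + 0²)² = (59/3 + 0)² = (59/3)² = 3481/9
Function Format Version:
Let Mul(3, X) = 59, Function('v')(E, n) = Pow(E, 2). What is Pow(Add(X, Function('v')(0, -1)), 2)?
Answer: Rational(3481, 9) ≈ 386.78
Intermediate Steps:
X = Rational(59, 3) (X = Mul(Rational(1, 3), 59) = Rational(59, 3) ≈ 19.667)
Pow(Add(X, Function('v')(0, -1)), 2) = Pow(Add(Rational(59, 3), Pow(0, 2)), 2) = Pow(Add(Rational(59, 3), 0), 2) = Pow(Rational(59, 3), 2) = Rational(3481, 9)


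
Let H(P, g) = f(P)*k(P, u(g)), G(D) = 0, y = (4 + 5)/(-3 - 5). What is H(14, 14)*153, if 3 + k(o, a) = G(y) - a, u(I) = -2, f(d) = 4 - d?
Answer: 1530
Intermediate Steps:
y = -9/8 (y = 9/(-8) = 9*(-1/8) = -9/8 ≈ -1.1250)
k(o, a) = -3 - a (k(o, a) = -3 + (0 - a) = -3 - a)
H(P, g) = -4 + P (H(P, g) = (4 - P)*(-3 - 1*(-2)) = (4 - P)*(-3 + 2) = (4 - P)*(-1) = -4 + P)
H(14, 14)*153 = (-4 + 14)*153 = 10*153 = 1530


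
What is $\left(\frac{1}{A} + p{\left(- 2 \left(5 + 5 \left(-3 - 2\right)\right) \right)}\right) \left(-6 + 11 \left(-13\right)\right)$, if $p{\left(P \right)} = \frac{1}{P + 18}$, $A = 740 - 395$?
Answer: $- \frac{60047}{20010} \approx -3.0009$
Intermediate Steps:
$A = 345$ ($A = 740 - 395 = 345$)
$p{\left(P \right)} = \frac{1}{18 + P}$
$\left(\frac{1}{A} + p{\left(- 2 \left(5 + 5 \left(-3 - 2\right)\right) \right)}\right) \left(-6 + 11 \left(-13\right)\right) = \left(\frac{1}{345} + \frac{1}{18 - 2 \left(5 + 5 \left(-3 - 2\right)\right)}\right) \left(-6 + 11 \left(-13\right)\right) = \left(\frac{1}{345} + \frac{1}{18 - 2 \left(5 + 5 \left(-5\right)\right)}\right) \left(-6 - 143\right) = \left(\frac{1}{345} + \frac{1}{18 - 2 \left(5 - 25\right)}\right) \left(-149\right) = \left(\frac{1}{345} + \frac{1}{18 - -40}\right) \left(-149\right) = \left(\frac{1}{345} + \frac{1}{18 + 40}\right) \left(-149\right) = \left(\frac{1}{345} + \frac{1}{58}\right) \left(-149\right) = \frac{403}{20010} \left(-149\right) = - \frac{60047}{20010}$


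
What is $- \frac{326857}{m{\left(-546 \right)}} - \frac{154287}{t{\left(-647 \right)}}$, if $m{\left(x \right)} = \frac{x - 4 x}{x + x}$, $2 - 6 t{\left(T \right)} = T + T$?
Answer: $\frac{1737523}{8} \approx 2.1719 \cdot 10^{5}$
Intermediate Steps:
$t{\left(T \right)} = \frac{1}{3} - \frac{T}{3}$ ($t{\left(T \right)} = \frac{1}{3} - \frac{T + T}{6} = \frac{1}{3} - \frac{2 T}{6} = \frac{1}{3} - \frac{T}{3}$)
$m{\left(x \right)} = - \frac{3}{2}$ ($m{\left(x \right)} = \frac{\left(-3\right) x}{2 x} = - 3 x \frac{1}{2 x} = - \frac{3}{2}$)
$- \frac{326857}{m{\left(-546 \right)}} - \frac{154287}{t{\left(-647 \right)}} = - \frac{326857}{- \frac{3}{2}} - \frac{154287}{\frac{1}{3} - - \frac{647}{3}} = \left(-326857\right) \left(- \frac{2}{3}\right) - \frac{154287}{\frac{1}{3} + \frac{647}{3}} = \frac{653714}{3} - \frac{154287}{216} = \frac{653714}{3} - \frac{17143}{24} = \frac{1737523}{8}$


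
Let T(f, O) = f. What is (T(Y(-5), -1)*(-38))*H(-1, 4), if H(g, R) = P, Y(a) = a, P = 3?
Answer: 570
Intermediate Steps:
H(g, R) = 3
(T(Y(-5), -1)*(-38))*H(-1, 4) = -5*(-38)*3 = 190*3 = 570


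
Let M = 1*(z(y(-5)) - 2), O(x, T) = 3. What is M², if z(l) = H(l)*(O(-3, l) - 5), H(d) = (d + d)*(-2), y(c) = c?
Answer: 1764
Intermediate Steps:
H(d) = -4*d (H(d) = (2*d)*(-2) = -4*d)
z(l) = 8*l (z(l) = (-4*l)*(3 - 5) = -4*l*(-2) = 8*l)
M = -42 (M = 1*(8*(-5) - 2) = 1*(-40 - 2) = 1*(-42) = -42)
M² = (-42)² = 1764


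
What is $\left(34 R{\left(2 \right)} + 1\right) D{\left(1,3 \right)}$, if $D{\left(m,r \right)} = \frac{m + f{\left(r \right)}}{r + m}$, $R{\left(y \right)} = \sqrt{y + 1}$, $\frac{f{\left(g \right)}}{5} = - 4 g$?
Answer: $- \frac{59}{4} - \frac{1003 \sqrt{3}}{2} \approx -883.37$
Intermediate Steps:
$f{\left(g \right)} = - 20 g$ ($f{\left(g \right)} = 5 \left(- 4 g\right) = - 20 g$)
$R{\left(y \right)} = \sqrt{1 + y}$
$D{\left(m,r \right)} = \frac{m - 20 r}{m + r}$ ($D{\left(m,r \right)} = \frac{m - 20 r}{r + m} = \frac{m - 20 r}{m + r}$)
$\left(34 R{\left(2 \right)} + 1\right) D{\left(1,3 \right)} = \left(34 \sqrt{1 + 2} + 1\right) \frac{1 - 60}{1 + 3} = \left(34 \sqrt{3} + 1\right) \frac{1 - 60}{4} = \left(1 + 34 \sqrt{3}\right) \frac{1}{4} \left(-59\right) = \left(1 + 34 \sqrt{3}\right) \left(- \frac{59}{4}\right) = - \frac{59}{4} - \frac{1003 \sqrt{3}}{2}$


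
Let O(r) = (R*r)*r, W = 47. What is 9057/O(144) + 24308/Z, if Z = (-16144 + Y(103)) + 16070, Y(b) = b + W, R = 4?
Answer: 168074257/525312 ≈ 319.95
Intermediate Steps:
Y(b) = 47 + b (Y(b) = b + 47 = 47 + b)
O(r) = 4*r² (O(r) = (4*r)*r = 4*r²)
Z = 76 (Z = (-16144 + (47 + 103)) + 16070 = (-16144 + 150) + 16070 = -15994 + 16070 = 76)
9057/O(144) + 24308/Z = 9057/((4*144²)) + 24308/76 = 9057/((4*20736)) + 24308*(1/76) = 9057/82944 + 6077/19 = 9057*(1/82944) + 6077/19 = 3019/27648 + 6077/19 = 168074257/525312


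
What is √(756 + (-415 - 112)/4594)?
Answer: √15952834978/4594 ≈ 27.493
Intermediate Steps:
√(756 + (-415 - 112)/4594) = √(756 - 527*1/4594) = √(756 - 527/4594) = √(3472537/4594) = √15952834978/4594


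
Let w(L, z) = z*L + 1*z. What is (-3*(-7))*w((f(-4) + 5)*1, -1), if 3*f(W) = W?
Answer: -98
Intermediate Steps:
f(W) = W/3
w(L, z) = z + L*z (w(L, z) = L*z + z = z + L*z)
(-3*(-7))*w((f(-4) + 5)*1, -1) = (-3*(-7))*(-(1 + ((⅓)*(-4) + 5)*1)) = 21*(-(1 + (-4/3 + 5)*1)) = 21*(-(1 + (11/3)*1)) = 21*(-(1 + 11/3)) = 21*(-1*14/3) = 21*(-14/3) = -98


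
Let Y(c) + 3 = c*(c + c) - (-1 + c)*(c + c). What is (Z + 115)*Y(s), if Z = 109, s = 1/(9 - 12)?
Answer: -2464/3 ≈ -821.33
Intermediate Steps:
s = -⅓ (s = 1/(-3) = -⅓ ≈ -0.33333)
Y(c) = -3 + 2*c² - 2*c*(-1 + c) (Y(c) = -3 + (c*(c + c) - (-1 + c)*(c + c)) = -3 + (c*(2*c) - (-1 + c)*2*c) = -3 + (2*c² - 2*c*(-1 + c)) = -3 + 2*c² - 2*c*(-1 + c))
(Z + 115)*Y(s) = (109 + 115)*(-3 + 2*(-⅓)) = 224*(-3 - ⅔) = 224*(-11/3) = -2464/3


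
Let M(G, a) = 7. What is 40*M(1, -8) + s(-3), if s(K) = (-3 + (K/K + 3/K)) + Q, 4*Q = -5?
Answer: 1103/4 ≈ 275.75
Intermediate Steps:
Q = -5/4 (Q = (¼)*(-5) = -5/4 ≈ -1.2500)
s(K) = -13/4 + 3/K (s(K) = (-3 + (K/K + 3/K)) - 5/4 = (-3 + (1 + 3/K)) - 5/4 = (-2 + 3/K) - 5/4 = -13/4 + 3/K)
40*M(1, -8) + s(-3) = 40*7 + (-13/4 + 3/(-3)) = 280 + (-13/4 + 3*(-⅓)) = 280 + (-13/4 - 1) = 280 - 17/4 = 1103/4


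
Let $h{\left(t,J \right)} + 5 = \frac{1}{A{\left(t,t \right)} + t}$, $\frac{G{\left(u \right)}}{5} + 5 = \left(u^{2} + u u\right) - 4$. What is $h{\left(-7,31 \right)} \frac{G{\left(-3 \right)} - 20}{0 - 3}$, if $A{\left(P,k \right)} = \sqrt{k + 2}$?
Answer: $\frac{6925}{162} + \frac{25 i \sqrt{5}}{162} \approx 42.747 + 0.34507 i$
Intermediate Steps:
$G{\left(u \right)} = -45 + 10 u^{2}$ ($G{\left(u \right)} = -25 + 5 \left(\left(u^{2} + u u\right) - 4\right) = -25 + 5 \left(\left(u^{2} + u^{2}\right) - 4\right) = -25 + 5 \left(2 u^{2} - 4\right) = -25 + 5 \left(-4 + 2 u^{2}\right) = -25 + \left(-20 + 10 u^{2}\right) = -45 + 10 u^{2}$)
$A{\left(P,k \right)} = \sqrt{2 + k}$
$h{\left(t,J \right)} = -5 + \frac{1}{t + \sqrt{2 + t}}$ ($h{\left(t,J \right)} = -5 + \frac{1}{\sqrt{2 + t} + t} = -5 + \frac{1}{t + \sqrt{2 + t}}$)
$h{\left(-7,31 \right)} \frac{G{\left(-3 \right)} - 20}{0 - 3} = \frac{1 - -35 - 5 \sqrt{2 - 7}}{-7 + \sqrt{2 - 7}} \frac{\left(-45 + 10 \left(-3\right)^{2}\right) - 20}{0 - 3} = \frac{1 + 35 - 5 \sqrt{-5}}{-7 + \sqrt{-5}} \frac{\left(-45 + 10 \cdot 9\right) - 20}{-3} = \frac{1 + 35 - 5 i \sqrt{5}}{-7 + i \sqrt{5}} \left(\left(-45 + 90\right) - 20\right) \left(- \frac{1}{3}\right) = \frac{1 + 35 - 5 i \sqrt{5}}{-7 + i \sqrt{5}} \left(45 - 20\right) \left(- \frac{1}{3}\right) = \frac{36 - 5 i \sqrt{5}}{-7 + i \sqrt{5}} \cdot 25 \left(- \frac{1}{3}\right) = \frac{36 - 5 i \sqrt{5}}{-7 + i \sqrt{5}} \left(- \frac{25}{3}\right) = - \frac{25 \left(36 - 5 i \sqrt{5}\right)}{3 \left(-7 + i \sqrt{5}\right)}$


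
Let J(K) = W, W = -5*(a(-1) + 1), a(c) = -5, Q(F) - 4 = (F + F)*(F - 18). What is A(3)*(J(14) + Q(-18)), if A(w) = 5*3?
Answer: 19800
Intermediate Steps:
Q(F) = 4 + 2*F*(-18 + F) (Q(F) = 4 + (F + F)*(F - 18) = 4 + (2*F)*(-18 + F) = 4 + 2*F*(-18 + F))
A(w) = 15
W = 20 (W = -5*(-5 + 1) = -5*(-4) = 20)
J(K) = 20
A(3)*(J(14) + Q(-18)) = 15*(20 + (4 - 36*(-18) + 2*(-18)**2)) = 15*(20 + (4 + 648 + 2*324)) = 15*(20 + (4 + 648 + 648)) = 15*(20 + 1300) = 15*1320 = 19800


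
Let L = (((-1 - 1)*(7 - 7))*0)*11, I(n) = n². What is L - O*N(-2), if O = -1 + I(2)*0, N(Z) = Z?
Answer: -2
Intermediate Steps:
O = -1 (O = -1 + 2²*0 = -1 + 4*0 = -1 + 0 = -1)
L = 0 (L = (-2*0*0)*11 = (0*0)*11 = 0*11 = 0)
L - O*N(-2) = 0 - (-1)*(-2) = 0 - 1*2 = 0 - 2 = -2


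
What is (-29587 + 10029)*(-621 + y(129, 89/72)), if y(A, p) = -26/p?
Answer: 1117563678/89 ≈ 1.2557e+7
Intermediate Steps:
(-29587 + 10029)*(-621 + y(129, 89/72)) = (-29587 + 10029)*(-621 - 26/(89/72)) = -19558*(-621 - 26/(89*(1/72))) = -19558*(-621 - 26/89/72) = -19558*(-621 - 26*72/89) = -19558*(-621 - 1872/89) = -19558*(-57141/89) = 1117563678/89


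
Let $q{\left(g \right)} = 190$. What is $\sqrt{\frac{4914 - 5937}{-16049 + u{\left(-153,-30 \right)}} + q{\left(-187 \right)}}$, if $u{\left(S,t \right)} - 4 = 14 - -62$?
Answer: $\frac{\sqrt{5385337653}}{5323} \approx 13.786$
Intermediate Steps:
$u{\left(S,t \right)} = 80$ ($u{\left(S,t \right)} = 4 + \left(14 - -62\right) = 4 + \left(14 + 62\right) = 4 + 76 = 80$)
$\sqrt{\frac{4914 - 5937}{-16049 + u{\left(-153,-30 \right)}} + q{\left(-187 \right)}} = \sqrt{\frac{4914 - 5937}{-16049 + 80} + 190} = \sqrt{- \frac{1023}{-15969} + 190} = \sqrt{\left(-1023\right) \left(- \frac{1}{15969}\right) + 190} = \sqrt{\frac{341}{5323} + 190} = \sqrt{\frac{1011711}{5323}} = \frac{\sqrt{5385337653}}{5323}$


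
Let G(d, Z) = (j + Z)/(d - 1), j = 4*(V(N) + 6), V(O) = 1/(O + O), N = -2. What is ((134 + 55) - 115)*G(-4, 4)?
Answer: -1998/5 ≈ -399.60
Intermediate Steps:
V(O) = 1/(2*O)
j = 23 (j = 4*((½)/(-2) + 6) = 4*((½)*(-½) + 6) = 4*(-¼ + 6) = 4*(23/4) = 23)
G(d, Z) = (23 + Z)/(-1 + d) (G(d, Z) = (23 + Z)/(d - 1) = (23 + Z)/(-1 + d))
((134 + 55) - 115)*G(-4, 4) = ((134 + 55) - 115)*((23 + 4)/(-1 - 4)) = (189 - 115)*(27/(-5)) = 74*(-⅕*27) = 74*(-27/5) = -1998/5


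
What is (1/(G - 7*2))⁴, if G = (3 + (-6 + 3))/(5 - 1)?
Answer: 1/38416 ≈ 2.6031e-5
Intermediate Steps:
G = 0 (G = (3 - 3)/4 = 0*(¼) = 0)
(1/(G - 7*2))⁴ = (1/(0 - 7*2))⁴ = (1/(0 - 14))⁴ = (1/(-14))⁴ = (-1/14)⁴ = 1/38416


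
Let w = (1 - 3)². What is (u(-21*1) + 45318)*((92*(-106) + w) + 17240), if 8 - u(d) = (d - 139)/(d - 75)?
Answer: 1018709716/3 ≈ 3.3957e+8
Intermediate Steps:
w = 4 (w = (-2)² = 4)
u(d) = 8 - (-139 + d)/(-75 + d) (u(d) = 8 - (d - 139)/(d - 75) = 8 - (-139 + d)/(-75 + d))
(u(-21*1) + 45318)*((92*(-106) + w) + 17240) = ((-461 + 7*(-21*1))/(-75 - 21*1) + 45318)*((92*(-106) + 4) + 17240) = ((-461 + 7*(-21))/(-75 - 21) + 45318)*((-9752 + 4) + 17240) = ((-461 - 147)/(-96) + 45318)*(-9748 + 17240) = (-1/96*(-608) + 45318)*7492 = (19/3 + 45318)*7492 = (135973/3)*7492 = 1018709716/3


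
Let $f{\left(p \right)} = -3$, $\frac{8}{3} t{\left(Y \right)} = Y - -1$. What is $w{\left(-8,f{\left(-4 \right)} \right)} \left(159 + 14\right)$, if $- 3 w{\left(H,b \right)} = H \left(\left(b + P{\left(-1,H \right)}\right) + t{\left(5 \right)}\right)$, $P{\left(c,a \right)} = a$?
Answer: $- \frac{12110}{3} \approx -4036.7$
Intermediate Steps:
$t{\left(Y \right)} = \frac{3}{8} + \frac{3 Y}{8}$ ($t{\left(Y \right)} = \frac{3 \left(Y - -1\right)}{8} = \frac{3 \left(Y + 1\right)}{8} = \frac{3 \left(1 + Y\right)}{8} = \frac{3}{8} + \frac{3 Y}{8}$)
$w{\left(H,b \right)} = - \frac{H \left(\frac{9}{4} + H + b\right)}{3}$ ($w{\left(H,b \right)} = - \frac{H \left(\left(b + H\right) + \left(\frac{3}{8} + \frac{3}{8} \cdot 5\right)\right)}{3} = - \frac{H \left(\left(H + b\right) + \left(\frac{3}{8} + \frac{15}{8}\right)\right)}{3} = - \frac{H \left(\left(H + b\right) + \frac{9}{4}\right)}{3} = - \frac{H \left(\frac{9}{4} + H + b\right)}{3}$)
$w{\left(-8,f{\left(-4 \right)} \right)} \left(159 + 14\right) = \left(- \frac{1}{12}\right) \left(-8\right) \left(9 + 4 \left(-8\right) + 4 \left(-3\right)\right) \left(159 + 14\right) = \left(- \frac{1}{12}\right) \left(-8\right) \left(9 - 32 - 12\right) 173 = \left(- \frac{1}{12}\right) \left(-8\right) \left(-35\right) 173 = \left(- \frac{70}{3}\right) 173 = - \frac{12110}{3}$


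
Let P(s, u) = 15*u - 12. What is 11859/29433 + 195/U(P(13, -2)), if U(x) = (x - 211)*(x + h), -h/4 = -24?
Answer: 17364247/44679294 ≈ 0.38864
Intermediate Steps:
h = 96 (h = -4*(-24) = 96)
P(s, u) = -12 + 15*u
U(x) = (-211 + x)*(96 + x) (U(x) = (x - 211)*(x + 96) = (-211 + x)*(96 + x))
11859/29433 + 195/U(P(13, -2)) = 11859/29433 + 195/(-20256 + (-12 + 15*(-2))² - 115*(-12 + 15*(-2))) = 11859*(1/29433) + 195/(-20256 + (-12 - 30)² - 115*(-12 - 30)) = 3953/9811 + 195/(-20256 + (-42)² - 115*(-42)) = 3953/9811 + 195/(-20256 + 1764 + 4830) = 3953/9811 + 195/(-13662) = 3953/9811 + 195*(-1/13662) = 3953/9811 - 65/4554 = 17364247/44679294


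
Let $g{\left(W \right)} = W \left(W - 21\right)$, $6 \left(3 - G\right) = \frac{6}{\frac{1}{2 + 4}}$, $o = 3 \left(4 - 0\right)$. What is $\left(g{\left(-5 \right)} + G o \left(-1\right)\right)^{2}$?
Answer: $27556$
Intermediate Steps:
$o = 12$ ($o = 3 \left(4 + 0\right) = 3 \cdot 4 = 12$)
$G = -3$ ($G = 3 - \frac{6 \frac{1}{\frac{1}{2 + 4}}}{6} = 3 - \frac{6 \frac{1}{\frac{1}{6}}}{6} = 3 - \frac{6 \cdot 6}{6} = 3 - 6 = -3$)
$g{\left(W \right)} = W \left(-21 + W\right)$
$\left(g{\left(-5 \right)} + G o \left(-1\right)\right)^{2} = \left(- 5 \left(-21 - 5\right) + \left(-3\right) 12 \left(-1\right)\right)^{2} = \left(\left(-5\right) \left(-26\right) - -36\right)^{2} = \left(130 + 36\right)^{2} = 166^{2} = 27556$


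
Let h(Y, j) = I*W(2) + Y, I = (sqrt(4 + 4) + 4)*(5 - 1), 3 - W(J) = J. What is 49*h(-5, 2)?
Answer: 539 + 392*sqrt(2) ≈ 1093.4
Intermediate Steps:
W(J) = 3 - J
I = 16 + 8*sqrt(2) (I = (sqrt(8) + 4)*4 = (2*sqrt(2) + 4)*4 = (4 + 2*sqrt(2))*4 = 16 + 8*sqrt(2) ≈ 27.314)
h(Y, j) = 16 + Y + 8*sqrt(2) (h(Y, j) = (16 + 8*sqrt(2))*(3 - 1*2) + Y = (16 + 8*sqrt(2))*(3 - 2) + Y = (16 + 8*sqrt(2))*1 + Y = (16 + 8*sqrt(2)) + Y = 16 + Y + 8*sqrt(2))
49*h(-5, 2) = 49*(16 - 5 + 8*sqrt(2)) = 49*(11 + 8*sqrt(2)) = 539 + 392*sqrt(2)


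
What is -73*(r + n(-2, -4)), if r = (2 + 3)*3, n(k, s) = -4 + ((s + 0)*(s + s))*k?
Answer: 3869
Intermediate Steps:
n(k, s) = -4 + 2*k*s² (n(k, s) = -4 + (s*(2*s))*k = -4 + (2*s²)*k = -4 + 2*k*s²)
r = 15 (r = 5*3 = 15)
-73*(r + n(-2, -4)) = -73*(15 + (-4 + 2*(-2)*(-4)²)) = -73*(15 + (-4 + 2*(-2)*16)) = -73*(15 + (-4 - 64)) = -73*(15 - 68) = -73*(-53) = 3869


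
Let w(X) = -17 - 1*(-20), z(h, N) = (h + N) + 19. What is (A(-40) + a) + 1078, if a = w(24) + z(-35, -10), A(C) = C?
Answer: 1015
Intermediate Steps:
z(h, N) = 19 + N + h (z(h, N) = (N + h) + 19 = 19 + N + h)
w(X) = 3 (w(X) = -17 + 20 = 3)
a = -23 (a = 3 + (19 - 10 - 35) = 3 - 26 = -23)
(A(-40) + a) + 1078 = (-40 - 23) + 1078 = -63 + 1078 = 1015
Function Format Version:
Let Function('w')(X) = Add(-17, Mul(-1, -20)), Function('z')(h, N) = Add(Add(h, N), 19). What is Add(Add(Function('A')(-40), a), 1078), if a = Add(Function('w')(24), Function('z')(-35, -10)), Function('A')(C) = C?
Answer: 1015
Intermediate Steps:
Function('z')(h, N) = Add(19, N, h) (Function('z')(h, N) = Add(Add(N, h), 19) = Add(19, N, h))
Function('w')(X) = 3 (Function('w')(X) = Add(-17, 20) = 3)
a = -23 (a = Add(3, Add(19, -10, -35)) = Add(3, -26) = -23)
Add(Add(Function('A')(-40), a), 1078) = Add(Add(-40, -23), 1078) = Add(-63, 1078) = 1015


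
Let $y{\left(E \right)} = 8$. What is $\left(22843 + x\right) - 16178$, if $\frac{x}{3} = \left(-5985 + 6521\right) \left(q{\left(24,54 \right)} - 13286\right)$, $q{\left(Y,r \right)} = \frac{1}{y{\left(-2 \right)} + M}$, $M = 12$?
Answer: $- \frac{106785713}{5} \approx -2.1357 \cdot 10^{7}$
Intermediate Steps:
$q{\left(Y,r \right)} = \frac{1}{20}$ ($q{\left(Y,r \right)} = \frac{1}{8 + 12} = \frac{1}{20}$)
$x = - \frac{106819038}{5}$ ($x = 3 \left(-5985 + 6521\right) \left(\frac{1}{20} - 13286\right) = 3 \cdot 536 \left(- \frac{265719}{20}\right) = 3 \left(- \frac{35606346}{5}\right) = - \frac{106819038}{5} \approx -2.1364 \cdot 10^{7}$)
$\left(22843 + x\right) - 16178 = \left(22843 - \frac{106819038}{5}\right) - 16178 = - \frac{106704823}{5} - 16178 = - \frac{106785713}{5}$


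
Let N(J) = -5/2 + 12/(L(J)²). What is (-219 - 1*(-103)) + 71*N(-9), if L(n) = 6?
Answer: -1619/6 ≈ -269.83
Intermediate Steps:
N(J) = -13/6 (N(J) = -5/2 + 12/(6²) = -5*½ + 12/36 = -5/2 + 12*(1/36) = -5/2 + ⅓ = -13/6)
(-219 - 1*(-103)) + 71*N(-9) = (-219 - 1*(-103)) + 71*(-13/6) = (-219 + 103) - 923/6 = -116 - 923/6 = -1619/6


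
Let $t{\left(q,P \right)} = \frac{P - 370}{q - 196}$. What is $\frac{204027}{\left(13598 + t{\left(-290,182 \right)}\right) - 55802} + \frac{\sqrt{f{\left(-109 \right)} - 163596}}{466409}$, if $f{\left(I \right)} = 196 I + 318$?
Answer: $- \frac{49578561}{10255478} + \frac{i \sqrt{184642}}{466409} \approx -4.8344 + 0.00092129 i$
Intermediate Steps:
$t{\left(q,P \right)} = \frac{-370 + P}{-196 + q}$
$f{\left(I \right)} = 318 + 196 I$
$\frac{204027}{\left(13598 + t{\left(-290,182 \right)}\right) - 55802} + \frac{\sqrt{f{\left(-109 \right)} - 163596}}{466409} = \frac{204027}{\left(13598 + \frac{-370 + 182}{-196 - 290}\right) - 55802} + \frac{\sqrt{\left(318 + 196 \left(-109\right)\right) - 163596}}{466409} = \frac{204027}{\left(13598 + \frac{1}{-486} \left(-188\right)\right) - 55802} + \sqrt{\left(318 - 21364\right) - 163596} \cdot \frac{1}{466409} = \frac{204027}{\left(13598 - - \frac{94}{243}\right) - 55802} + \sqrt{-21046 - 163596} \cdot \frac{1}{466409} = \frac{204027}{\left(13598 + \frac{94}{243}\right) - 55802} + \sqrt{-184642} \cdot \frac{1}{466409} = \frac{204027}{\frac{3304408}{243} - 55802} + i \sqrt{184642} \cdot \frac{1}{466409} = \frac{204027}{- \frac{10255478}{243}} + \frac{i \sqrt{184642}}{466409} = 204027 \left(- \frac{243}{10255478}\right) + \frac{i \sqrt{184642}}{466409} = - \frac{49578561}{10255478} + \frac{i \sqrt{184642}}{466409}$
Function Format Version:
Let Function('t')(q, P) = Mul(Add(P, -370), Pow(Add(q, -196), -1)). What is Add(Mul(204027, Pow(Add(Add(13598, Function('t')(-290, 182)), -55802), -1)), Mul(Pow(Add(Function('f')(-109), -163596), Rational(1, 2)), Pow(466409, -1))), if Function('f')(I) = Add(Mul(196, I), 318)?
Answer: Add(Rational(-49578561, 10255478), Mul(Rational(1, 466409), I, Pow(184642, Rational(1, 2)))) ≈ Add(-4.8344, Mul(0.00092129, I))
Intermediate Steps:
Function('t')(q, P) = Mul(Pow(Add(-196, q), -1), Add(-370, P)) (Function('t')(q, P) = Mul(Add(-370, P), Pow(Add(-196, q), -1)) = Mul(Pow(Add(-196, q), -1), Add(-370, P)))
Function('f')(I) = Add(318, Mul(196, I))
Add(Mul(204027, Pow(Add(Add(13598, Function('t')(-290, 182)), -55802), -1)), Mul(Pow(Add(Function('f')(-109), -163596), Rational(1, 2)), Pow(466409, -1))) = Add(Mul(204027, Pow(Add(Add(13598, Mul(Pow(Add(-196, -290), -1), Add(-370, 182))), -55802), -1)), Mul(Pow(Add(Add(318, Mul(196, -109)), -163596), Rational(1, 2)), Pow(466409, -1))) = Add(Mul(204027, Pow(Add(Add(13598, Mul(Pow(-486, -1), -188)), -55802), -1)), Mul(Pow(Add(Add(318, -21364), -163596), Rational(1, 2)), Rational(1, 466409))) = Add(Mul(204027, Pow(Add(Add(13598, Mul(Rational(-1, 486), -188)), -55802), -1)), Mul(Pow(Add(-21046, -163596), Rational(1, 2)), Rational(1, 466409))) = Add(Mul(204027, Pow(Add(Add(13598, Rational(94, 243)), -55802), -1)), Mul(Pow(-184642, Rational(1, 2)), Rational(1, 466409))) = Add(Mul(204027, Pow(Add(Rational(3304408, 243), -55802), -1)), Mul(Mul(I, Pow(184642, Rational(1, 2))), Rational(1, 466409))) = Add(Mul(204027, Pow(Rational(-10255478, 243), -1)), Mul(Rational(1, 466409), I, Pow(184642, Rational(1, 2)))) = Add(Mul(204027, Rational(-243, 10255478)), Mul(Rational(1, 466409), I, Pow(184642, Rational(1, 2)))) = Add(Rational(-49578561, 10255478), Mul(Rational(1, 466409), I, Pow(184642, Rational(1, 2))))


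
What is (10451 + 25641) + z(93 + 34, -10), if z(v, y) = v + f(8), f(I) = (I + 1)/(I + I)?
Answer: 579513/16 ≈ 36220.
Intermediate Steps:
f(I) = (1 + I)/(2*I) (f(I) = (1 + I)/((2*I)) = (1 + I)*(1/(2*I)) = (1 + I)/(2*I))
z(v, y) = 9/16 + v (z(v, y) = v + (1/2)*(1 + 8)/8 = v + (1/2)*(1/8)*9 = v + 9/16 = 9/16 + v)
(10451 + 25641) + z(93 + 34, -10) = (10451 + 25641) + (9/16 + (93 + 34)) = 36092 + (9/16 + 127) = 36092 + 2041/16 = 579513/16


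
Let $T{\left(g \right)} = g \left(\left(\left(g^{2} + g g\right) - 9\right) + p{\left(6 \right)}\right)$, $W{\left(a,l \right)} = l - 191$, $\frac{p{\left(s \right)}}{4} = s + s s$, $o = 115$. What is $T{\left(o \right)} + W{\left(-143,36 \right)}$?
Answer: $3059880$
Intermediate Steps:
$p{\left(s \right)} = 4 s + 4 s^{2}$ ($p{\left(s \right)} = 4 \left(s + s s\right) = 4 \left(s + s^{2}\right) = 4 s + 4 s^{2}$)
$W{\left(a,l \right)} = -191 + l$
$T{\left(g \right)} = g \left(159 + 2 g^{2}\right)$ ($T{\left(g \right)} = g \left(\left(\left(g^{2} + g g\right) - 9\right) + 4 \cdot 6 \left(1 + 6\right)\right) = g \left(\left(\left(g^{2} + g^{2}\right) - 9\right) + 4 \cdot 6 \cdot 7\right) = g \left(\left(2 g^{2} - 9\right) + 168\right) = g \left(\left(-9 + 2 g^{2}\right) + 168\right) = g \left(159 + 2 g^{2}\right)$)
$T{\left(o \right)} + W{\left(-143,36 \right)} = 115 \left(159 + 2 \cdot 115^{2}\right) + \left(-191 + 36\right) = 115 \left(159 + 2 \cdot 13225\right) - 155 = 115 \left(159 + 26450\right) - 155 = 115 \cdot 26609 - 155 = 3060035 - 155 = 3059880$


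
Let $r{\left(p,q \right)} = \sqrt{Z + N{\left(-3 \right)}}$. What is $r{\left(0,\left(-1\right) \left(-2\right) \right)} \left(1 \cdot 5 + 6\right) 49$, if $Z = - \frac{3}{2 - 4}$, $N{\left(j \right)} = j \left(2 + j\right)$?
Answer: $\frac{1617 \sqrt{2}}{2} \approx 1143.4$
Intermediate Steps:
$Z = \frac{3}{2}$ ($Z = - \frac{3}{2 - 4} = - \frac{3}{-2} = \left(-3\right) \left(- \frac{1}{2}\right) = \frac{3}{2} \approx 1.5$)
$r{\left(p,q \right)} = \frac{3 \sqrt{2}}{2}$ ($r{\left(p,q \right)} = \sqrt{\frac{3}{2} - 3 \left(2 - 3\right)} = \sqrt{\frac{3}{2} - -3} = \sqrt{\frac{3}{2} + 3} = \sqrt{\frac{9}{2}} = \frac{3 \sqrt{2}}{2}$)
$r{\left(0,\left(-1\right) \left(-2\right) \right)} \left(1 \cdot 5 + 6\right) 49 = \frac{3 \sqrt{2}}{2} \left(1 \cdot 5 + 6\right) 49 = \frac{3 \sqrt{2}}{2} \left(5 + 6\right) 49 = \frac{3 \sqrt{2}}{2} \cdot 11 \cdot 49 = \frac{33 \sqrt{2}}{2} \cdot 49 = \frac{1617 \sqrt{2}}{2}$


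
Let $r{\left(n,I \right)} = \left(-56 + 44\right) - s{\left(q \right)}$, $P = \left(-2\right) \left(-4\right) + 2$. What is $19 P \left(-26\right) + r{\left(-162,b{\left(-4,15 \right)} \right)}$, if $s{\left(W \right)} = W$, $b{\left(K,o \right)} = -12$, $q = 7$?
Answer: $-4959$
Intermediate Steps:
$P = 10$ ($P = 8 + 2 = 10$)
$r{\left(n,I \right)} = -19$ ($r{\left(n,I \right)} = \left(-56 + 44\right) - 7 = -12 - 7 = -19$)
$19 P \left(-26\right) + r{\left(-162,b{\left(-4,15 \right)} \right)} = 19 \cdot 10 \left(-26\right) - 19 = 190 \left(-26\right) - 19 = -4940 - 19 = -4959$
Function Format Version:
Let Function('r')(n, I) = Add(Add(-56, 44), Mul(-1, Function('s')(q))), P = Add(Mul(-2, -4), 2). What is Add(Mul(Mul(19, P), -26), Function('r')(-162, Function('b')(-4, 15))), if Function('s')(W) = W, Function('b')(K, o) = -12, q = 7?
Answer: -4959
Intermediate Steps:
P = 10 (P = Add(8, 2) = 10)
Function('r')(n, I) = -19 (Function('r')(n, I) = Add(Add(-56, 44), Mul(-1, 7)) = Add(-12, -7) = -19)
Add(Mul(Mul(19, P), -26), Function('r')(-162, Function('b')(-4, 15))) = Add(Mul(Mul(19, 10), -26), -19) = Add(Mul(190, -26), -19) = Add(-4940, -19) = -4959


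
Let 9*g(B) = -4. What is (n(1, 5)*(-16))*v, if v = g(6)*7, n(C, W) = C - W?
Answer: -1792/9 ≈ -199.11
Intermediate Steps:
g(B) = -4/9 (g(B) = (⅑)*(-4) = -4/9)
v = -28/9 (v = -4/9*7 = -28/9 ≈ -3.1111)
(n(1, 5)*(-16))*v = ((1 - 1*5)*(-16))*(-28/9) = ((1 - 5)*(-16))*(-28/9) = -4*(-16)*(-28/9) = 64*(-28/9) = -1792/9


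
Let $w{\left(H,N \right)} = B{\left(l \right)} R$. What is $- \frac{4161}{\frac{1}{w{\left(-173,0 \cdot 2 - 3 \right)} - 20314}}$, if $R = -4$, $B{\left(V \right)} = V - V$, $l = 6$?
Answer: $84526554$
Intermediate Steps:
$B{\left(V \right)} = 0$
$w{\left(H,N \right)} = 0$ ($w{\left(H,N \right)} = 0 \left(-4\right) = 0$)
$- \frac{4161}{\frac{1}{w{\left(-173,0 \cdot 2 - 3 \right)} - 20314}} = - \frac{4161}{\frac{1}{0 - 20314}} = - \frac{4161}{\frac{1}{-20314}} = - \frac{4161}{- \frac{1}{20314}} = \left(-4161\right) \left(-20314\right) = 84526554$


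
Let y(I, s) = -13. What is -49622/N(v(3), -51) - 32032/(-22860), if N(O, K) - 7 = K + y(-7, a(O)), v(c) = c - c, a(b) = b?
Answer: 94682062/108585 ≈ 871.96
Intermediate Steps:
v(c) = 0
N(O, K) = -6 + K (N(O, K) = 7 + (K - 13) = 7 + (-13 + K) = -6 + K)
-49622/N(v(3), -51) - 32032/(-22860) = -49622/(-6 - 51) - 32032/(-22860) = -49622/(-57) - 32032*(-1/22860) = -49622*(-1/57) + 8008/5715 = 49622/57 + 8008/5715 = 94682062/108585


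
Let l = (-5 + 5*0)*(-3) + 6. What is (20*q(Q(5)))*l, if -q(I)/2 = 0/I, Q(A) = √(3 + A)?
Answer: 0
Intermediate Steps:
l = 21 (l = (-5 + 0)*(-3) + 6 = -5*(-3) + 6 = 15 + 6 = 21)
q(I) = 0 (q(I) = -0/I = -2*0 = 0)
(20*q(Q(5)))*l = (20*0)*21 = 0*21 = 0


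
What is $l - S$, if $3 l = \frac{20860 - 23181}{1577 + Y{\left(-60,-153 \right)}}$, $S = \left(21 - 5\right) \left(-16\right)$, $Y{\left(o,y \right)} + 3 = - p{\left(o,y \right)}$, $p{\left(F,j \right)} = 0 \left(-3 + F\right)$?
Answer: $\frac{1206511}{4722} \approx 255.51$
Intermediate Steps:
$p{\left(F,j \right)} = 0$
$Y{\left(o,y \right)} = -3$ ($Y{\left(o,y \right)} = -3 - 0 = -3 + 0 = -3$)
$S = -256$ ($S = \left(21 - 5\right) \left(-16\right) = 16 \left(-16\right) = -256$)
$l = - \frac{2321}{4722}$ ($l = \frac{\left(20860 - 23181\right) \frac{1}{1577 - 3}}{3} = \frac{\left(-2321\right) \frac{1}{1574}}{3} = \frac{1}{3} \left(- \frac{2321}{1574}\right) = - \frac{2321}{4722} \approx -0.49153$)
$l - S = - \frac{2321}{4722} - -256 = - \frac{2321}{4722} + 256 = \frac{1206511}{4722}$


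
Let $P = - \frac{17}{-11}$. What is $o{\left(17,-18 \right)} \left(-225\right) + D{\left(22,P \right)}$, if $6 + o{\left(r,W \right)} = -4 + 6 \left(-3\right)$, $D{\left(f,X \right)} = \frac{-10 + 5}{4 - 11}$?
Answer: $\frac{44105}{7} \approx 6300.7$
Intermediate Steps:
$P = \frac{17}{11}$ ($P = \left(-17\right) \left(- \frac{1}{11}\right) = \frac{17}{11} \approx 1.5455$)
$D{\left(f,X \right)} = \frac{5}{7}$ ($D{\left(f,X \right)} = - \frac{5}{-7} = \left(-5\right) \left(- \frac{1}{7}\right) = \frac{5}{7}$)
$o{\left(r,W \right)} = -28$ ($o{\left(r,W \right)} = -6 + \left(-4 + 6 \left(-3\right)\right) = -6 - 22 = -28$)
$o{\left(17,-18 \right)} \left(-225\right) + D{\left(22,P \right)} = \left(-28\right) \left(-225\right) + \frac{5}{7} = 6300 + \frac{5}{7} = \frac{44105}{7}$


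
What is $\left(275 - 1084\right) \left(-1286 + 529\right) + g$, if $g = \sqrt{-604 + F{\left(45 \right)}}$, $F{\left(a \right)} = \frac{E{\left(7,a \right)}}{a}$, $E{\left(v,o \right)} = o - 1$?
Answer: $612413 + \frac{16 i \sqrt{530}}{15} \approx 6.1241 \cdot 10^{5} + 24.557 i$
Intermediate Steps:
$E{\left(v,o \right)} = -1 + o$ ($E{\left(v,o \right)} = o - 1 = -1 + o$)
$F{\left(a \right)} = \frac{-1 + a}{a}$
$g = \frac{16 i \sqrt{530}}{15}$ ($g = \sqrt{-604 + \frac{-1 + 45}{45}} = \sqrt{-604 + \frac{1}{45} \cdot 44} = \sqrt{-604 + \frac{44}{45}} = \sqrt{- \frac{27136}{45}} = \frac{16 i \sqrt{530}}{15} \approx 24.557 i$)
$\left(275 - 1084\right) \left(-1286 + 529\right) + g = \left(275 - 1084\right) \left(-1286 + 529\right) + \frac{16 i \sqrt{530}}{15} = \left(-809\right) \left(-757\right) + \frac{16 i \sqrt{530}}{15} = 612413 + \frac{16 i \sqrt{530}}{15}$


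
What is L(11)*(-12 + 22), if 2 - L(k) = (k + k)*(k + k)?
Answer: -4820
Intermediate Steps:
L(k) = 2 - 4*k² (L(k) = 2 - (k + k)*(k + k) = 2 - 2*k*2*k = 2 - 4*k²)
L(11)*(-12 + 22) = (2 - 4*11²)*(-12 + 22) = (2 - 4*121)*10 = (2 - 484)*10 = -482*10 = -4820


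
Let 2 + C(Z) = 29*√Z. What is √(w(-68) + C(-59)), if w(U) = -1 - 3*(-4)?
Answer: √(9 + 29*I*√59) ≈ 10.769 + 10.343*I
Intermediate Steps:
w(U) = 11 (w(U) = -1 + 12 = 11)
C(Z) = -2 + 29*√Z
√(w(-68) + C(-59)) = √(11 + (-2 + 29*√(-59))) = √(11 + (-2 + 29*(I*√59))) = √(11 + (-2 + 29*I*√59)) = √(9 + 29*I*√59)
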